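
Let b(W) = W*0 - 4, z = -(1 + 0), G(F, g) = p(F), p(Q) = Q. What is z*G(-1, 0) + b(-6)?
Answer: -3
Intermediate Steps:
G(F, g) = F
z = -1 (z = -1*1 = -1)
b(W) = -4 (b(W) = 0 - 4 = -4)
z*G(-1, 0) + b(-6) = -1*(-1) - 4 = 1 - 4 = -3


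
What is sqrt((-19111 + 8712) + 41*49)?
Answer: I*sqrt(8390) ≈ 91.597*I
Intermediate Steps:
sqrt((-19111 + 8712) + 41*49) = sqrt(-10399 + 2009) = sqrt(-8390) = I*sqrt(8390)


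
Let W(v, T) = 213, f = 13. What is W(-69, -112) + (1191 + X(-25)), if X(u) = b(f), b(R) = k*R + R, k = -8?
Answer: 1313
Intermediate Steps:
b(R) = -7*R (b(R) = -8*R + R = -7*R)
X(u) = -91 (X(u) = -7*13 = -91)
W(-69, -112) + (1191 + X(-25)) = 213 + (1191 - 91) = 213 + 1100 = 1313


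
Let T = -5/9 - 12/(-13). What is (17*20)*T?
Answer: 14620/117 ≈ 124.96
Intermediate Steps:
T = 43/117 (T = -5*⅑ - 12*(-1/13) = -5/9 + 12/13 = 43/117 ≈ 0.36752)
(17*20)*T = (17*20)*(43/117) = 340*(43/117) = 14620/117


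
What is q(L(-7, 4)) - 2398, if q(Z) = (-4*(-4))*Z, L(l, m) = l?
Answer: -2510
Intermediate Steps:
q(Z) = 16*Z
q(L(-7, 4)) - 2398 = 16*(-7) - 2398 = -112 - 2398 = -2510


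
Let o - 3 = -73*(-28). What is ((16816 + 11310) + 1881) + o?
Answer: 32054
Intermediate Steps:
o = 2047 (o = 3 - 73*(-28) = 3 + 2044 = 2047)
((16816 + 11310) + 1881) + o = ((16816 + 11310) + 1881) + 2047 = (28126 + 1881) + 2047 = 30007 + 2047 = 32054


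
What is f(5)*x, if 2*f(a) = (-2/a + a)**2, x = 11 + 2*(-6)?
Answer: -529/50 ≈ -10.580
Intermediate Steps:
x = -1 (x = 11 - 12 = -1)
f(a) = (a - 2/a)**2/2 (f(a) = (-2/a + a)**2/2 = (a - 2/a)**2/2)
f(5)*x = ((1/2)*(-2 + 5**2)**2/5**2)*(-1) = ((1/2)*(1/25)*(-2 + 25)**2)*(-1) = ((1/2)*(1/25)*23**2)*(-1) = ((1/2)*(1/25)*529)*(-1) = (529/50)*(-1) = -529/50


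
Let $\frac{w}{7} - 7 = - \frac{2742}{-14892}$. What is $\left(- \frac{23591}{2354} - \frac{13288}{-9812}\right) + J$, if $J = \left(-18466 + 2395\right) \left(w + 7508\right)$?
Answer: $- \frac{39565761268753039}{325726511} \approx -1.2147 \cdot 10^{8}$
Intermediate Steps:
$w = \frac{124817}{2482}$ ($w = 49 + 7 \left(- \frac{2742}{-14892}\right) = 49 + 7 \left(\left(-2742\right) \left(- \frac{1}{14892}\right)\right) = 49 + 7 \cdot \frac{457}{2482} = 49 + \frac{3199}{2482} = \frac{124817}{2482} \approx 50.289$)
$J = - \frac{301486704783}{2482}$ ($J = \left(-18466 + 2395\right) \left(\frac{124817}{2482} + 7508\right) = \left(-16071\right) \frac{18759673}{2482} = - \frac{301486704783}{2482} \approx -1.2147 \cdot 10^{8}$)
$\left(- \frac{23591}{2354} - \frac{13288}{-9812}\right) + J = \left(- \frac{23591}{2354} - \frac{13288}{-9812}\right) - \frac{301486704783}{2482} = \left(\left(-23591\right) \frac{1}{2354} - - \frac{302}{223}\right) - \frac{301486704783}{2482} = \left(- \frac{23591}{2354} + \frac{302}{223}\right) - \frac{301486704783}{2482} = - \frac{4549885}{524942} - \frac{301486704783}{2482} = - \frac{39565761268753039}{325726511}$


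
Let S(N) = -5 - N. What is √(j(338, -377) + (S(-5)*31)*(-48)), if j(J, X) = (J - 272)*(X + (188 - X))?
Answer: 2*√3102 ≈ 111.39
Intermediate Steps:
j(J, X) = -51136 + 188*J (j(J, X) = (-272 + J)*188 = -51136 + 188*J)
√(j(338, -377) + (S(-5)*31)*(-48)) = √((-51136 + 188*338) + ((-5 - 1*(-5))*31)*(-48)) = √((-51136 + 63544) + ((-5 + 5)*31)*(-48)) = √(12408 + (0*31)*(-48)) = √(12408 + 0*(-48)) = √(12408 + 0) = √12408 = 2*√3102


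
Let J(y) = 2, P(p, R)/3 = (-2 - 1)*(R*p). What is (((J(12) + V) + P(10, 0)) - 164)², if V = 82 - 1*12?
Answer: 8464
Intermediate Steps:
P(p, R) = -9*R*p (P(p, R) = 3*((-2 - 1)*(R*p)) = 3*(-3*R*p) = -9*R*p)
V = 70 (V = 82 - 12 = 70)
(((J(12) + V) + P(10, 0)) - 164)² = (((2 + 70) - 9*0*10) - 164)² = ((72 + 0) - 164)² = (72 - 164)² = (-92)² = 8464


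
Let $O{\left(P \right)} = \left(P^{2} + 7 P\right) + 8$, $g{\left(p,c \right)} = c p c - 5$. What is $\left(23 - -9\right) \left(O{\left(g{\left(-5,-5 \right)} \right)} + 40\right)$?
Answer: $513216$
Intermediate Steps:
$g{\left(p,c \right)} = -5 + p c^{2}$ ($g{\left(p,c \right)} = p c^{2} - 5 = -5 + p c^{2}$)
$O{\left(P \right)} = 8 + P^{2} + 7 P$
$\left(23 - -9\right) \left(O{\left(g{\left(-5,-5 \right)} \right)} + 40\right) = \left(23 - -9\right) \left(\left(8 + \left(-5 - 5 \left(-5\right)^{2}\right)^{2} + 7 \left(-5 - 5 \left(-5\right)^{2}\right)\right) + 40\right) = \left(23 + 9\right) \left(\left(8 + \left(-5 - 125\right)^{2} + 7 \left(-5 - 125\right)\right) + 40\right) = 32 \left(\left(8 + \left(-5 - 125\right)^{2} + 7 \left(-5 - 125\right)\right) + 40\right) = 32 \left(\left(8 + \left(-130\right)^{2} + 7 \left(-130\right)\right) + 40\right) = 32 \left(\left(8 + 16900 - 910\right) + 40\right) = 32 \left(15998 + 40\right) = 32 \cdot 16038 = 513216$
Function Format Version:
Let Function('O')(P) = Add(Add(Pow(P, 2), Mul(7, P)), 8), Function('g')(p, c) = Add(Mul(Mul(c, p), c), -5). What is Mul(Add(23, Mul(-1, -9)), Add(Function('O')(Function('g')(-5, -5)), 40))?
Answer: 513216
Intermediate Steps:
Function('g')(p, c) = Add(-5, Mul(p, Pow(c, 2))) (Function('g')(p, c) = Add(Mul(p, Pow(c, 2)), -5) = Add(-5, Mul(p, Pow(c, 2))))
Function('O')(P) = Add(8, Pow(P, 2), Mul(7, P))
Mul(Add(23, Mul(-1, -9)), Add(Function('O')(Function('g')(-5, -5)), 40)) = Mul(Add(23, Mul(-1, -9)), Add(Add(8, Pow(Add(-5, Mul(-5, Pow(-5, 2))), 2), Mul(7, Add(-5, Mul(-5, Pow(-5, 2))))), 40)) = Mul(Add(23, 9), Add(Add(8, Pow(Add(-5, Mul(-5, 25)), 2), Mul(7, Add(-5, Mul(-5, 25)))), 40)) = Mul(32, Add(Add(8, Pow(Add(-5, -125), 2), Mul(7, Add(-5, -125))), 40)) = Mul(32, Add(Add(8, Pow(-130, 2), Mul(7, -130)), 40)) = Mul(32, Add(Add(8, 16900, -910), 40)) = Mul(32, Add(15998, 40)) = Mul(32, 16038) = 513216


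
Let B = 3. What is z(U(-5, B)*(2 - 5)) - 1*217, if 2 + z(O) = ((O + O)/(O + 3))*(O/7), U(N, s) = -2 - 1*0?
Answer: -1525/7 ≈ -217.86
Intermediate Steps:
U(N, s) = -2 (U(N, s) = -2 + 0 = -2)
z(O) = -2 + 2*O²/(7*(3 + O)) (z(O) = -2 + ((O + O)/(O + 3))*(O/7) = -2 + ((2*O)/(3 + O))*(O*(⅐)) = -2 + (2*O/(3 + O))*(O/7) = -2 + 2*O²/(7*(3 + O)))
z(U(-5, B)*(2 - 5)) - 1*217 = 2*(-21 + (-2*(2 - 5))² - (-14)*(2 - 5))/(7*(3 - 2*(2 - 5))) - 1*217 = 2*(-21 + (-2*(-3))² - (-14)*(-3))/(7*(3 - 2*(-3))) - 217 = 2*(-21 + 6² - 7*6)/(7*(3 + 6)) - 217 = (2/7)*(-21 + 36 - 42)/9 - 217 = (2/7)*(⅑)*(-27) - 217 = -6/7 - 217 = -1525/7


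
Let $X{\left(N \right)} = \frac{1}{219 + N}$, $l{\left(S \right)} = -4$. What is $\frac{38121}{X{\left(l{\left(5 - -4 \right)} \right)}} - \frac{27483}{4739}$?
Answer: $\frac{38840887602}{4739} \approx 8.196 \cdot 10^{6}$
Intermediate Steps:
$\frac{38121}{X{\left(l{\left(5 - -4 \right)} \right)}} - \frac{27483}{4739} = \frac{38121}{\frac{1}{219 - 4}} - \frac{27483}{4739} = \frac{38121}{\frac{1}{215}} - \frac{27483}{4739} = 38121 \frac{1}{\frac{1}{215}} - \frac{27483}{4739} = 38121 \cdot 215 - \frac{27483}{4739} = 8196015 - \frac{27483}{4739} = \frac{38840887602}{4739}$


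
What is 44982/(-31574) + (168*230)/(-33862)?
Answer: -685799961/267289697 ≈ -2.5658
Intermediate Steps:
44982/(-31574) + (168*230)/(-33862) = 44982*(-1/31574) + 38640*(-1/33862) = -22491/15787 - 19320/16931 = -685799961/267289697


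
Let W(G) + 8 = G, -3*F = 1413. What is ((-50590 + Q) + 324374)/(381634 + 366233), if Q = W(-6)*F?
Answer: 280378/747867 ≈ 0.37490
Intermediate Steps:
F = -471 (F = -⅓*1413 = -471)
W(G) = -8 + G
Q = 6594 (Q = (-8 - 6)*(-471) = -14*(-471) = 6594)
((-50590 + Q) + 324374)/(381634 + 366233) = ((-50590 + 6594) + 324374)/(381634 + 366233) = (-43996 + 324374)/747867 = 280378*(1/747867) = 280378/747867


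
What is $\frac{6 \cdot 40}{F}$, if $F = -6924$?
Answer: $- \frac{20}{577} \approx -0.034662$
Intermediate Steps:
$\frac{6 \cdot 40}{F} = \frac{6 \cdot 40}{-6924} = 240 \left(- \frac{1}{6924}\right) = - \frac{20}{577}$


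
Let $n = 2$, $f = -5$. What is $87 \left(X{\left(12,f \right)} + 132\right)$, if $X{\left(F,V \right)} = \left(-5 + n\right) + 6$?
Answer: $11745$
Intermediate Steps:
$X{\left(F,V \right)} = 3$ ($X{\left(F,V \right)} = \left(-5 + 2\right) + 6 = -3 + 6 = 3$)
$87 \left(X{\left(12,f \right)} + 132\right) = 87 \left(3 + 132\right) = 87 \cdot 135 = 11745$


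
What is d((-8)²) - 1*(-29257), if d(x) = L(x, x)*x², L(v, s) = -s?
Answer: -232887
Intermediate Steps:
d(x) = -x³ (d(x) = (-x)*x² = -x³)
d((-8)²) - 1*(-29257) = -((-8)²)³ - 1*(-29257) = -1*64³ + 29257 = -1*262144 + 29257 = -262144 + 29257 = -232887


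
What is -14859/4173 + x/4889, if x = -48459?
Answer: -7047822/523123 ≈ -13.473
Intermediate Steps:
-14859/4173 + x/4889 = -14859/4173 - 48459/4889 = -14859*1/4173 - 48459*1/4889 = -381/107 - 48459/4889 = -7047822/523123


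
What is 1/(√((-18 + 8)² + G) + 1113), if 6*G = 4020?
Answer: 159/176857 - √770/1237999 ≈ 0.00087662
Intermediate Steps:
G = 670 (G = (⅙)*4020 = 670)
1/(√((-18 + 8)² + G) + 1113) = 1/(√((-18 + 8)² + 670) + 1113) = 1/(√((-10)² + 670) + 1113) = 1/(√(100 + 670) + 1113) = 1/(√770 + 1113) = 1/(1113 + √770)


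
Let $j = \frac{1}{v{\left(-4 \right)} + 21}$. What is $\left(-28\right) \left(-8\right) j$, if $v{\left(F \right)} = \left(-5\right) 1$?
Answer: $14$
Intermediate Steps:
$v{\left(F \right)} = -5$
$j = \frac{1}{16}$ ($j = \frac{1}{-5 + 21} = \frac{1}{16} \approx 0.0625$)
$\left(-28\right) \left(-8\right) j = \left(-28\right) \left(-8\right) \frac{1}{16} = 224 \cdot \frac{1}{16} = 14$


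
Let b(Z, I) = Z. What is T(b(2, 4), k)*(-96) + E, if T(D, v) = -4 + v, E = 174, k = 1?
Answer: 462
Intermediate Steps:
T(b(2, 4), k)*(-96) + E = (-4 + 1)*(-96) + 174 = -3*(-96) + 174 = 288 + 174 = 462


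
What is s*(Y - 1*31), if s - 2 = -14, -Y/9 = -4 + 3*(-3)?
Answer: -1032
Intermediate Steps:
Y = 117 (Y = -9*(-4 + 3*(-3)) = -9*(-4 - 9) = -9*(-13) = 117)
s = -12 (s = 2 - 14 = -12)
s*(Y - 1*31) = -12*(117 - 1*31) = -12*(117 - 31) = -12*86 = -1032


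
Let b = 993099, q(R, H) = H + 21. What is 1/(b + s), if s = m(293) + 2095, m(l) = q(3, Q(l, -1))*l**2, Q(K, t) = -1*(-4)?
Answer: 1/3141419 ≈ 3.1833e-7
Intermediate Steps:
Q(K, t) = 4
q(R, H) = 21 + H
m(l) = 25*l**2 (m(l) = (21 + 4)*l**2 = 25*l**2)
s = 2148320 (s = 25*293**2 + 2095 = 25*85849 + 2095 = 2146225 + 2095 = 2148320)
1/(b + s) = 1/(993099 + 2148320) = 1/3141419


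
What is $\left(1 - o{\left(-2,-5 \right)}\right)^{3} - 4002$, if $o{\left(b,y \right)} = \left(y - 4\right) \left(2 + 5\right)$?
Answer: $258142$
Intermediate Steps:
$o{\left(b,y \right)} = -28 + 7 y$ ($o{\left(b,y \right)} = \left(-4 + y\right) 7 = -28 + 7 y$)
$\left(1 - o{\left(-2,-5 \right)}\right)^{3} - 4002 = \left(1 - \left(-28 + 7 \left(-5\right)\right)\right)^{3} - 4002 = \left(1 - \left(-28 - 35\right)\right)^{3} - 4002 = \left(1 - -63\right)^{3} - 4002 = \left(1 + 63\right)^{3} - 4002 = 64^{3} - 4002 = 262144 - 4002 = 258142$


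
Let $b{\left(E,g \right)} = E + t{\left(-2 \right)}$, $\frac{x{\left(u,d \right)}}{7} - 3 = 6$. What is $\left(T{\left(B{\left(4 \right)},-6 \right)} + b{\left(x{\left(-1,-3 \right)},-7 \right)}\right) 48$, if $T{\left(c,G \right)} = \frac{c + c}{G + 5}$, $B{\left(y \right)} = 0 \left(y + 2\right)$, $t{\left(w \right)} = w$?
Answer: $2928$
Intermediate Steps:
$x{\left(u,d \right)} = 63$ ($x{\left(u,d \right)} = 21 + 7 \cdot 6 = 21 + 42 = 63$)
$B{\left(y \right)} = 0$ ($B{\left(y \right)} = 0 \left(2 + y\right) = 0$)
$T{\left(c,G \right)} = \frac{2 c}{5 + G}$
$b{\left(E,g \right)} = -2 + E$ ($b{\left(E,g \right)} = E - 2 = -2 + E$)
$\left(T{\left(B{\left(4 \right)},-6 \right)} + b{\left(x{\left(-1,-3 \right)},-7 \right)}\right) 48 = \left(2 \cdot 0 \frac{1}{5 - 6} + \left(-2 + 63\right)\right) 48 = \left(2 \cdot 0 \frac{1}{-1} + 61\right) 48 = \left(2 \cdot 0 \left(-1\right) + 61\right) 48 = \left(0 + 61\right) 48 = 61 \cdot 48 = 2928$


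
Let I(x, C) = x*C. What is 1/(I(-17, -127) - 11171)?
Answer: -1/9012 ≈ -0.00011096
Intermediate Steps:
I(x, C) = C*x
1/(I(-17, -127) - 11171) = 1/(-127*(-17) - 11171) = 1/(2159 - 11171) = 1/(-9012) = -1/9012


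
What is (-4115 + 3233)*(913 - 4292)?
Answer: 2980278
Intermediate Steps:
(-4115 + 3233)*(913 - 4292) = -882*(-3379) = 2980278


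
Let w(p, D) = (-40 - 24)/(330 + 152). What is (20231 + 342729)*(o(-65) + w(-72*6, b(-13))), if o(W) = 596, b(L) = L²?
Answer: 52122507840/241 ≈ 2.1628e+8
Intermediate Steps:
w(p, D) = -32/241 (w(p, D) = -64/482 = -64*1/482 = -32/241)
(20231 + 342729)*(o(-65) + w(-72*6, b(-13))) = (20231 + 342729)*(596 - 32/241) = 362960*(143604/241) = 52122507840/241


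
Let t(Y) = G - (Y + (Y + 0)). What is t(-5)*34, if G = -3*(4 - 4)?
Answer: 340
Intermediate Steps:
G = 0 (G = -3*0 = 0)
t(Y) = -2*Y (t(Y) = 0 - (Y + (Y + 0)) = 0 - (Y + Y) = 0 - 2*Y = -2*Y)
t(-5)*34 = -2*(-5)*34 = 10*34 = 340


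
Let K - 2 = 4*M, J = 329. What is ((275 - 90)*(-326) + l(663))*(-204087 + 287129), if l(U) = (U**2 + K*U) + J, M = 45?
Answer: 41542092668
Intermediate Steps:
K = 182 (K = 2 + 4*45 = 2 + 180 = 182)
l(U) = 329 + U**2 + 182*U (l(U) = (U**2 + 182*U) + 329 = 329 + U**2 + 182*U)
((275 - 90)*(-326) + l(663))*(-204087 + 287129) = ((275 - 90)*(-326) + (329 + 663**2 + 182*663))*(-204087 + 287129) = (185*(-326) + (329 + 439569 + 120666))*83042 = (-60310 + 560564)*83042 = 500254*83042 = 41542092668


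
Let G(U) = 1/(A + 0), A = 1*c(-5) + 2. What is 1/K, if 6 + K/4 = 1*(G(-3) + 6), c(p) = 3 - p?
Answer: 5/2 ≈ 2.5000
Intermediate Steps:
A = 10 (A = 1*(3 - 1*(-5)) + 2 = 1*(3 + 5) + 2 = 1*8 + 2 = 8 + 2 = 10)
G(U) = 1/10 (G(U) = 1/(10 + 0) = 1/10)
K = 2/5 (K = -24 + 4*(1*(1/10 + 6)) = -24 + 4*(1*(61/10)) = -24 + 4*(61/10) = -24 + 122/5 = 2/5 ≈ 0.40000)
1/K = 1/(2/5) = 5/2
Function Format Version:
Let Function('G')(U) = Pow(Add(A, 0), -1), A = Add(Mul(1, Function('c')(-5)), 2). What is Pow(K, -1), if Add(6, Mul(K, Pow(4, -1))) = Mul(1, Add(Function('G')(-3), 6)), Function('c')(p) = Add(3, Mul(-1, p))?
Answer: Rational(5, 2) ≈ 2.5000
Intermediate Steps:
A = 10 (A = Add(Mul(1, Add(3, Mul(-1, -5))), 2) = Add(Mul(1, Add(3, 5)), 2) = Add(Mul(1, 8), 2) = Add(8, 2) = 10)
Function('G')(U) = Rational(1, 10) (Function('G')(U) = Pow(Add(10, 0), -1) = Pow(10, -1) = Rational(1, 10))
K = Rational(2, 5) (K = Add(-24, Mul(4, Mul(1, Add(Rational(1, 10), 6)))) = Add(-24, Mul(4, Mul(1, Rational(61, 10)))) = Add(-24, Mul(4, Rational(61, 10))) = Add(-24, Rational(122, 5)) = Rational(2, 5) ≈ 0.40000)
Pow(K, -1) = Pow(Rational(2, 5), -1) = Rational(5, 2)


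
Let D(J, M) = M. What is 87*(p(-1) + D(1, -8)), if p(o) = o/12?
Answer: -2813/4 ≈ -703.25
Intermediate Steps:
p(o) = o/12 (p(o) = o*(1/12) = o/12)
87*(p(-1) + D(1, -8)) = 87*((1/12)*(-1) - 8) = 87*(-1/12 - 8) = 87*(-97/12) = -2813/4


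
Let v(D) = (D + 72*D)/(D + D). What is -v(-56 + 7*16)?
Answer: -73/2 ≈ -36.500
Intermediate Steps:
v(D) = 73/2 (v(D) = (73*D)/((2*D)) = (73*D)*(1/(2*D)) = 73/2)
-v(-56 + 7*16) = -1*73/2 = -73/2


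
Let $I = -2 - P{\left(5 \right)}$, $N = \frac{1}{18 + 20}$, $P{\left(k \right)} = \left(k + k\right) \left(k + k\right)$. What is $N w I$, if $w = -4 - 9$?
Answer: $\frac{663}{19} \approx 34.895$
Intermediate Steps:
$P{\left(k \right)} = 4 k^{2}$ ($P{\left(k \right)} = 2 k 2 k = 4 k^{2}$)
$w = -13$
$N = \frac{1}{38} \approx 0.026316$
$I = -102$ ($I = -2 - 4 \cdot 5^{2} = -2 - 4 \cdot 25 = -2 - 100 = -102$)
$N w I = \frac{1}{38} \left(-13\right) \left(-102\right) = \left(- \frac{13}{38}\right) \left(-102\right) = \frac{663}{19}$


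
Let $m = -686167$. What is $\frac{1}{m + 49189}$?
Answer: $- \frac{1}{636978} \approx -1.5699 \cdot 10^{-6}$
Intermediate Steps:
$\frac{1}{m + 49189} = \frac{1}{-686167 + 49189} = \frac{1}{-636978} = - \frac{1}{636978}$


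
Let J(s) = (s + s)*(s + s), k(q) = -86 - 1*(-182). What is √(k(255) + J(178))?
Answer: 4*√7927 ≈ 356.13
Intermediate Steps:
k(q) = 96 (k(q) = -86 + 182 = 96)
J(s) = 4*s² (J(s) = (2*s)*(2*s) = 4*s²)
√(k(255) + J(178)) = √(96 + 4*178²) = √(96 + 4*31684) = √(96 + 126736) = √126832 = 4*√7927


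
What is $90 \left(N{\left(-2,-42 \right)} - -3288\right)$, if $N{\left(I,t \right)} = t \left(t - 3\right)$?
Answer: $466020$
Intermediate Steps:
$N{\left(I,t \right)} = t \left(-3 + t\right)$
$90 \left(N{\left(-2,-42 \right)} - -3288\right) = 90 \left(- 42 \left(-3 - 42\right) - -3288\right) = 90 \left(\left(-42\right) \left(-45\right) + 3288\right) = 90 \left(1890 + 3288\right) = 90 \cdot 5178 = 466020$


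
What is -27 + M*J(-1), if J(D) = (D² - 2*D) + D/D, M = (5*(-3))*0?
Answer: -27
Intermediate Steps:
M = 0 (M = -15*0 = 0)
J(D) = 1 + D² - 2*D (J(D) = (D² - 2*D) + 1 = 1 + D² - 2*D)
-27 + M*J(-1) = -27 + 0*(1 + (-1)² - 2*(-1)) = -27 + 0*(1 + 1 + 2) = -27 + 0*4 = -27 + 0 = -27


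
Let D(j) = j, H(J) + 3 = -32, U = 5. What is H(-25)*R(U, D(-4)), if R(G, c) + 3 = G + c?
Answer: 70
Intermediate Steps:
H(J) = -35 (H(J) = -3 - 32 = -35)
R(G, c) = -3 + G + c (R(G, c) = -3 + (G + c) = -3 + G + c)
H(-25)*R(U, D(-4)) = -35*(-3 + 5 - 4) = -35*(-2) = 70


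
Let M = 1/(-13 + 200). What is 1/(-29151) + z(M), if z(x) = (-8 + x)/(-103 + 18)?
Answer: 8712970/92671029 ≈ 0.094020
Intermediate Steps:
M = 1/187 ≈ 0.0053476
z(x) = 8/85 - x/85 (z(x) = (-8 + x)/(-85) = (-8 + x)*(-1/85) = 8/85 - x/85)
1/(-29151) + z(M) = 1/(-29151) + (8/85 - 1/85*1/187) = -1/29151 + (8/85 - 1/15895) = -1/29151 + 299/3179 = 8712970/92671029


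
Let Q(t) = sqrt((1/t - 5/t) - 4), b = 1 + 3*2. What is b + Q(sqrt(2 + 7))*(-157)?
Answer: 7 - 628*I*sqrt(3)/3 ≈ 7.0 - 362.58*I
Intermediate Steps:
b = 7 (b = 1 + 6 = 7)
Q(t) = sqrt(-4 - 4/t) (Q(t) = sqrt((1/t - 5/t) - 4) = sqrt(-4/t - 4) = sqrt(-4 - 4/t))
b + Q(sqrt(2 + 7))*(-157) = 7 + (2*sqrt((-1 - sqrt(2 + 7))/(sqrt(2 + 7))))*(-157) = 7 + (2*sqrt((-1 - sqrt(9))/(sqrt(9))))*(-157) = 7 + (2*sqrt((-1 - 1*3)/3))*(-157) = 7 + (2*sqrt((-1 - 3)/3))*(-157) = 7 + (2*sqrt((1/3)*(-4)))*(-157) = 7 + (2*sqrt(-4/3))*(-157) = 7 + (2*(2*I*sqrt(3)/3))*(-157) = 7 + (4*I*sqrt(3)/3)*(-157) = 7 - 628*I*sqrt(3)/3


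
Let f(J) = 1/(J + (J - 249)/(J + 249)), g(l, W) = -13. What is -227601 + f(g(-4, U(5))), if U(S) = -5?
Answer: -378955783/1665 ≈ -2.2760e+5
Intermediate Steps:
f(J) = 1/(J + (-249 + J)/(249 + J))
-227601 + f(g(-4, U(5))) = -227601 + (249 - 13)/(-249 + (-13)**2 + 250*(-13)) = -227601 + 236/(-249 + 169 - 3250) = -227601 + 236/(-3330) = -227601 - 1/3330*236 = -227601 - 118/1665 = -378955783/1665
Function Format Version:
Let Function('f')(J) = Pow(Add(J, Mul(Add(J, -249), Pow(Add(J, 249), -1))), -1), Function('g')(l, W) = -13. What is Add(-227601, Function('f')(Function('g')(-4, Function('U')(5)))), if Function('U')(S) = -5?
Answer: Rational(-378955783, 1665) ≈ -2.2760e+5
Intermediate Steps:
Function('f')(J) = Pow(Add(J, Mul(Pow(Add(249, J), -1), Add(-249, J))), -1) (Function('f')(J) = Pow(Add(J, Mul(Add(-249, J), Pow(Add(249, J), -1))), -1) = Pow(Add(J, Mul(Pow(Add(249, J), -1), Add(-249, J))), -1))
Add(-227601, Function('f')(Function('g')(-4, Function('U')(5)))) = Add(-227601, Mul(Pow(Add(-249, Pow(-13, 2), Mul(250, -13)), -1), Add(249, -13))) = Add(-227601, Mul(Pow(Add(-249, 169, -3250), -1), 236)) = Add(-227601, Mul(Pow(-3330, -1), 236)) = Add(-227601, Mul(Rational(-1, 3330), 236)) = Add(-227601, Rational(-118, 1665)) = Rational(-378955783, 1665)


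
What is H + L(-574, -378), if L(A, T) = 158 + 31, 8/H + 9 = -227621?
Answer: 21511031/113815 ≈ 189.00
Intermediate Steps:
H = -4/113815 (H = 8/(-9 - 227621) = 8/(-227630) = 8*(-1/227630) = -4/113815 ≈ -3.5145e-5)
L(A, T) = 189
H + L(-574, -378) = -4/113815 + 189 = 21511031/113815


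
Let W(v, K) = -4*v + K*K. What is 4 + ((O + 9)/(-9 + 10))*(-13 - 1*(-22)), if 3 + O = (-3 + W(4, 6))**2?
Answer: 2659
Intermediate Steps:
W(v, K) = K**2 - 4*v (W(v, K) = -4*v + K**2 = K**2 - 4*v)
O = 286 (O = -3 + (-3 + (6**2 - 4*4))**2 = -3 + (-3 + (36 - 16))**2 = -3 + (-3 + 20)**2 = -3 + 17**2 = -3 + 289 = 286)
4 + ((O + 9)/(-9 + 10))*(-13 - 1*(-22)) = 4 + ((286 + 9)/(-9 + 10))*(-13 - 1*(-22)) = 4 + (295/1)*(-13 + 22) = 4 + (295*1)*9 = 4 + 295*9 = 4 + 2655 = 2659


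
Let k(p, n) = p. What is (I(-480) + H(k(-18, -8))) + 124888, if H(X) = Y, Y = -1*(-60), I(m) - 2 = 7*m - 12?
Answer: 121578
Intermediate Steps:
I(m) = -10 + 7*m (I(m) = 2 + (7*m - 12) = 2 + (-12 + 7*m) = -10 + 7*m)
Y = 60
H(X) = 60
(I(-480) + H(k(-18, -8))) + 124888 = ((-10 + 7*(-480)) + 60) + 124888 = ((-10 - 3360) + 60) + 124888 = (-3370 + 60) + 124888 = -3310 + 124888 = 121578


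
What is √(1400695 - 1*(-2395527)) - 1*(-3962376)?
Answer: 3962376 + √3796222 ≈ 3.9643e+6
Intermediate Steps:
√(1400695 - 1*(-2395527)) - 1*(-3962376) = √(1400695 + 2395527) + 3962376 = √3796222 + 3962376 = 3962376 + √3796222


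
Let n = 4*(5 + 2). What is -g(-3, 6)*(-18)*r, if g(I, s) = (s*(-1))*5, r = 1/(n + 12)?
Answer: -27/2 ≈ -13.500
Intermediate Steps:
n = 28 (n = 4*7 = 28)
r = 1/40 (r = 1/(28 + 12) = 1/40 ≈ 0.025000)
g(I, s) = -5*s (g(I, s) = -s*5 = -5*s)
-g(-3, 6)*(-18)*r = --5*6*(-18)/40 = -(-30*(-18))/40 = -540/40 = -1*27/2 = -27/2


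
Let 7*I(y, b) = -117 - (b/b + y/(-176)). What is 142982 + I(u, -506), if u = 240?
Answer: 11008331/77 ≈ 1.4297e+5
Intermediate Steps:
I(y, b) = -118/7 + y/1232 (I(y, b) = (-117 - (b/b + y/(-176)))/7 = (-117 - (1 + y*(-1/176)))/7 = (-117 - (1 - y/176))/7 = (-117 + (-1 + y/176))/7 = (-118 + y/176)/7 = -118/7 + y/1232)
142982 + I(u, -506) = 142982 + (-118/7 + (1/1232)*240) = 142982 + (-118/7 + 15/77) = 142982 - 1283/77 = 11008331/77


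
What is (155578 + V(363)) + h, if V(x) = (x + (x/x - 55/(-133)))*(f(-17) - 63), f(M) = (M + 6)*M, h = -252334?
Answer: -6858640/133 ≈ -51569.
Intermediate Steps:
f(M) = M*(6 + M) (f(M) = (6 + M)*M = M*(6 + M))
V(x) = 23312/133 + 124*x (V(x) = (x + (x/x - 55/(-133)))*(-17*(6 - 17) - 63) = (x + (1 - 55*(-1/133)))*(-17*(-11) - 63) = (x + (1 + 55/133))*(187 - 63) = (x + 188/133)*124 = (188/133 + x)*124 = 23312/133 + 124*x)
(155578 + V(363)) + h = (155578 + (23312/133 + 124*363)) - 252334 = (155578 + (23312/133 + 45012)) - 252334 = (155578 + 6009908/133) - 252334 = 26701782/133 - 252334 = -6858640/133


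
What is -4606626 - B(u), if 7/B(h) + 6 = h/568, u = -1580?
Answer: -5744461628/1247 ≈ -4.6066e+6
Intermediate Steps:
B(h) = 7/(-6 + h/568)
-4606626 - B(u) = -4606626 - 3976/(-3408 - 1580) = -4606626 - 3976/(-4988) = -4606626 - 3976*(-1)/4988 = -4606626 - 1*(-994/1247) = -4606626 + 994/1247 = -5744461628/1247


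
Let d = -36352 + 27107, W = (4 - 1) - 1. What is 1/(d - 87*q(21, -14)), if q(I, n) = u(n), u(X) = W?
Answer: -1/9419 ≈ -0.00010617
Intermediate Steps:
W = 2 (W = 3 - 1 = 2)
d = -9245
u(X) = 2
q(I, n) = 2
1/(d - 87*q(21, -14)) = 1/(-9245 - 87*2) = 1/(-9245 - 174) = 1/(-9419) = -1/9419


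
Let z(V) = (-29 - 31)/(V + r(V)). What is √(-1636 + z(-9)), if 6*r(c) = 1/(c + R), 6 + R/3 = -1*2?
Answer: 2*I*√1294951891/1783 ≈ 40.365*I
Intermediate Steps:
R = -24 (R = -18 + 3*(-1*2) = -18 + 3*(-2) = -18 - 6 = -24)
r(c) = 1/(6*(-24 + c)) (r(c) = 1/(6*(c - 24)) = 1/(6*(-24 + c)))
z(V) = -60/(V + 1/(6*(-24 + V))) (z(V) = (-29 - 31)/(V + 1/(6*(-24 + V))) = -60/(V + 1/(6*(-24 + V))))
√(-1636 + z(-9)) = √(-1636 + 360*(24 - 1*(-9))/(1 + 6*(-9)*(-24 - 9))) = √(-1636 + 360*(24 + 9)/(1 + 6*(-9)*(-33))) = √(-1636 + 360*33/(1 + 1782)) = √(-1636 + 360*33/1783) = √(-1636 + 360*(1/1783)*33) = √(-1636 + 11880/1783) = √(-2905108/1783) = 2*I*√1294951891/1783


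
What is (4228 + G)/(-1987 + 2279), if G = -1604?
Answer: 656/73 ≈ 8.9863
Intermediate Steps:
(4228 + G)/(-1987 + 2279) = (4228 - 1604)/(-1987 + 2279) = 2624/292 = 2624*(1/292) = 656/73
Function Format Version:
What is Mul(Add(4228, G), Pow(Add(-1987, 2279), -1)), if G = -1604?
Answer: Rational(656, 73) ≈ 8.9863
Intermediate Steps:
Mul(Add(4228, G), Pow(Add(-1987, 2279), -1)) = Mul(Add(4228, -1604), Pow(Add(-1987, 2279), -1)) = Mul(2624, Pow(292, -1)) = Mul(2624, Rational(1, 292)) = Rational(656, 73)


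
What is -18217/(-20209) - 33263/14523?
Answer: -407646476/293495307 ≈ -1.3889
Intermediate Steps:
-18217/(-20209) - 33263/14523 = -18217*(-1/20209) - 33263*1/14523 = 18217/20209 - 33263/14523 = -407646476/293495307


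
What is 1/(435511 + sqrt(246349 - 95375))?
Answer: 435511/189669680147 - sqrt(150974)/189669680147 ≈ 2.2941e-6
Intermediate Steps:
1/(435511 + sqrt(246349 - 95375)) = 1/(435511 + sqrt(150974))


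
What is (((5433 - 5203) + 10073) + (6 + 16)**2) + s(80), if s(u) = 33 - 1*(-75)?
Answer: 10895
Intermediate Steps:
s(u) = 108 (s(u) = 33 + 75 = 108)
(((5433 - 5203) + 10073) + (6 + 16)**2) + s(80) = (((5433 - 5203) + 10073) + (6 + 16)**2) + 108 = ((230 + 10073) + 22**2) + 108 = (10303 + 484) + 108 = 10787 + 108 = 10895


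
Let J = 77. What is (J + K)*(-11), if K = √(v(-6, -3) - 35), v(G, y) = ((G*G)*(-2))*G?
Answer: -847 - 11*√397 ≈ -1066.2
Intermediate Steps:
v(G, y) = -2*G³ (v(G, y) = (G²*(-2))*G = (-2*G²)*G = -2*G³)
K = √397 (K = √(-2*(-6)³ - 35) = √(-2*(-216) - 35) = √(432 - 35) = √397 ≈ 19.925)
(J + K)*(-11) = (77 + √397)*(-11) = -847 - 11*√397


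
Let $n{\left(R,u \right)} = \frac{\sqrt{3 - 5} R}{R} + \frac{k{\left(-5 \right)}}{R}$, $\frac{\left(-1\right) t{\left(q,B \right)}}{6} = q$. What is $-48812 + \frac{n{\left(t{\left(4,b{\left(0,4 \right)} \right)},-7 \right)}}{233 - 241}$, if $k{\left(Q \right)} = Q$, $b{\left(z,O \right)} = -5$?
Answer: $- \frac{9371909}{192} - \frac{i \sqrt{2}}{8} \approx -48812.0 - 0.17678 i$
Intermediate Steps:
$t{\left(q,B \right)} = - 6 q$
$n{\left(R,u \right)} = - \frac{5}{R} + i \sqrt{2}$ ($n{\left(R,u \right)} = \frac{\sqrt{3 - 5} R}{R} - \frac{5}{R} = \frac{\sqrt{-2} R}{R} - \frac{5}{R} = \frac{i \sqrt{2} R}{R} - \frac{5}{R} = \frac{i R \sqrt{2}}{R} - \frac{5}{R} = i \sqrt{2} - \frac{5}{R} = - \frac{5}{R} + i \sqrt{2}$)
$-48812 + \frac{n{\left(t{\left(4,b{\left(0,4 \right)} \right)},-7 \right)}}{233 - 241} = -48812 + \frac{- \frac{5}{\left(-6\right) 4} + i \sqrt{2}}{233 - 241} = -48812 + \frac{- \frac{5}{-24} + i \sqrt{2}}{-8} = -48812 + \left(\left(-5\right) \left(- \frac{1}{24}\right) + i \sqrt{2}\right) \left(- \frac{1}{8}\right) = -48812 + \left(\frac{5}{24} + i \sqrt{2}\right) \left(- \frac{1}{8}\right) = -48812 - \left(\frac{5}{192} + \frac{i \sqrt{2}}{8}\right) = - \frac{9371909}{192} - \frac{i \sqrt{2}}{8}$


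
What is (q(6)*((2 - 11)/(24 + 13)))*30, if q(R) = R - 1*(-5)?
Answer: -2970/37 ≈ -80.270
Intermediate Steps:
q(R) = 5 + R (q(R) = R + 5 = 5 + R)
(q(6)*((2 - 11)/(24 + 13)))*30 = ((5 + 6)*((2 - 11)/(24 + 13)))*30 = (11*(-9/37))*30 = -99/37*30 = -2970/37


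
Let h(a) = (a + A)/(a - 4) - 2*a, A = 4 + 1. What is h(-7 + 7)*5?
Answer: -25/4 ≈ -6.2500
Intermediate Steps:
A = 5
h(a) = -2*a + (5 + a)/(-4 + a) (h(a) = (a + 5)/(a - 4) - 2*a = (5 + a)/(-4 + a) - 2*a = -2*a + (5 + a)/(-4 + a))
h(-7 + 7)*5 = ((5 - 2*(-7 + 7)² + 9*(-7 + 7))/(-4 + (-7 + 7)))*5 = ((5 - 2*0² + 9*0)/(-4 + 0))*5 = ((5 - 2*0 + 0)/(-4))*5 = -(5 + 0 + 0)/4*5 = -¼*5*5 = -5/4*5 = -25/4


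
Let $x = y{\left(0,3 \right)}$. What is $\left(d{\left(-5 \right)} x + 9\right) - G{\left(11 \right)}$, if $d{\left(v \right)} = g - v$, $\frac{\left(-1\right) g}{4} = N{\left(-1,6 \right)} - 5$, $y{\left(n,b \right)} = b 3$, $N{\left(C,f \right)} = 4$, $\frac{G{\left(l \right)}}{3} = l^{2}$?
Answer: $-273$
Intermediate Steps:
$G{\left(l \right)} = 3 l^{2}$
$y{\left(n,b \right)} = 3 b$
$x = 9$ ($x = 3 \cdot 3 = 9$)
$g = 4$ ($g = - 4 \left(4 - 5\right) = \left(-4\right) \left(-1\right) = 4$)
$d{\left(v \right)} = 4 - v$
$\left(d{\left(-5 \right)} x + 9\right) - G{\left(11 \right)} = \left(\left(4 - -5\right) 9 + 9\right) - 3 \cdot 11^{2} = \left(\left(4 + 5\right) 9 + 9\right) - 3 \cdot 121 = \left(9 \cdot 9 + 9\right) - 363 = \left(81 + 9\right) - 363 = 90 - 363 = -273$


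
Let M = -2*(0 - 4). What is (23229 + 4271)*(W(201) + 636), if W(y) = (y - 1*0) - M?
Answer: 22797500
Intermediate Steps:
M = 8 (M = -2*(-4) = 8)
W(y) = -8 + y (W(y) = (y - 1*0) - 1*8 = (y + 0) - 8 = y - 8 = -8 + y)
(23229 + 4271)*(W(201) + 636) = (23229 + 4271)*((-8 + 201) + 636) = 27500*(193 + 636) = 27500*829 = 22797500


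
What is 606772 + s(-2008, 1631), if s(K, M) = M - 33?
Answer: 608370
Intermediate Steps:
s(K, M) = -33 + M
606772 + s(-2008, 1631) = 606772 + (-33 + 1631) = 606772 + 1598 = 608370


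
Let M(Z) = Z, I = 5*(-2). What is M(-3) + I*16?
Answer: -163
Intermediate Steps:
I = -10
M(-3) + I*16 = -3 - 10*16 = -3 - 160 = -163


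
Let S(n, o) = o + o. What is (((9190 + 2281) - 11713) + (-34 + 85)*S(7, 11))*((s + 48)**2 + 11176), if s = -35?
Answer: 9983600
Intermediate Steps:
S(n, o) = 2*o
(((9190 + 2281) - 11713) + (-34 + 85)*S(7, 11))*((s + 48)**2 + 11176) = (((9190 + 2281) - 11713) + (-34 + 85)*(2*11))*((-35 + 48)**2 + 11176) = ((11471 - 11713) + 51*22)*(13**2 + 11176) = (-242 + 1122)*(169 + 11176) = 880*11345 = 9983600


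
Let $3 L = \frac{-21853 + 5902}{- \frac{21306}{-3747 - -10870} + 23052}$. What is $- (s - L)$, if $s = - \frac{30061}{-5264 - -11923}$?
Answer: $\frac{4683161316421}{1093261901310} \approx 4.2837$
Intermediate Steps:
$L = - \frac{37872991}{164178090}$ ($L = \frac{\left(-21853 + 5902\right) \frac{1}{- \frac{21306}{-3747 - -10870} + 23052}}{3} = \frac{\left(-15951\right) \frac{1}{- \frac{21306}{-3747 + 10870} + 23052}}{3} = \frac{\left(-15951\right) \frac{1}{- \frac{21306}{7123} + 23052}}{3} = \frac{\left(-15951\right) \frac{1}{\frac{164178090}{7123}}}{3} = \frac{\left(-15951\right) \frac{7123}{164178090}}{3} = \frac{1}{3} \left(- \frac{37872991}{54726030}\right) = - \frac{37872991}{164178090} \approx -0.23068$)
$s = - \frac{30061}{6659}$ ($s = - \frac{30061}{-5264 + 11923} = - \frac{30061}{6659} \approx -4.5143$)
$- (s - L) = - (- \frac{30061}{6659} - - \frac{37872991}{164178090}) = - (- \frac{30061}{6659} + \frac{37872991}{164178090}) = \left(-1\right) \left(- \frac{4683161316421}{1093261901310}\right) = \frac{4683161316421}{1093261901310}$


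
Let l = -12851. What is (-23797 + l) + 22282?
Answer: -14366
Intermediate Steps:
(-23797 + l) + 22282 = (-23797 - 12851) + 22282 = -36648 + 22282 = -14366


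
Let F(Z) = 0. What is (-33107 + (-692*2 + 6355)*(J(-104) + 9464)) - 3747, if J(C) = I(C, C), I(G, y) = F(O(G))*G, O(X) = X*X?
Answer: 47008690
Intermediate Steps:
O(X) = X²
I(G, y) = 0 (I(G, y) = 0*G = 0)
J(C) = 0
(-33107 + (-692*2 + 6355)*(J(-104) + 9464)) - 3747 = (-33107 + (-692*2 + 6355)*(0 + 9464)) - 3747 = (-33107 + (-1384 + 6355)*9464) - 3747 = (-33107 + 4971*9464) - 3747 = (-33107 + 47045544) - 3747 = 47012437 - 3747 = 47008690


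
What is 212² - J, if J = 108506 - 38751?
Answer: -24811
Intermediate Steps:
J = 69755
212² - J = 212² - 1*69755 = 44944 - 69755 = -24811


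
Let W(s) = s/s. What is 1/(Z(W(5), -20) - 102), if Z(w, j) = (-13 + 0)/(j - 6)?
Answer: -2/203 ≈ -0.0098522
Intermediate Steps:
W(s) = 1
Z(w, j) = -13/(-6 + j)
1/(Z(W(5), -20) - 102) = 1/(-13/(-6 - 20) - 102) = 1/(-13/(-26) - 102) = 1/(-13*(-1/26) - 102) = 1/(½ - 102) = 1/(-203/2) = -2/203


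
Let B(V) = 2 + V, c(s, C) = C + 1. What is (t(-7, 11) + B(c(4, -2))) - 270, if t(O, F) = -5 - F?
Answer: -285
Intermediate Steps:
c(s, C) = 1 + C
(t(-7, 11) + B(c(4, -2))) - 270 = ((-5 - 1*11) + (2 + (1 - 2))) - 270 = ((-5 - 11) + (2 - 1)) - 270 = (-16 + 1) - 270 = -15 - 270 = -285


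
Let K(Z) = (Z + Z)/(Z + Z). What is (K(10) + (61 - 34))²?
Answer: 784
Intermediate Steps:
K(Z) = 1 (K(Z) = (2*Z)/((2*Z)) = (2*Z)*(1/(2*Z)) = 1)
(K(10) + (61 - 34))² = (1 + (61 - 34))² = (1 + 27)² = 28² = 784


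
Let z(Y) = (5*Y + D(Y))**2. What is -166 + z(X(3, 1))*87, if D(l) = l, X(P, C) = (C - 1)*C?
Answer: -166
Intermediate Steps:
X(P, C) = C*(-1 + C) (X(P, C) = (-1 + C)*C = C*(-1 + C))
z(Y) = 36*Y**2 (z(Y) = (5*Y + Y)**2 = (6*Y)**2 = 36*Y**2)
-166 + z(X(3, 1))*87 = -166 + (36*(1*(-1 + 1))**2)*87 = -166 + (36*(1*0)**2)*87 = -166 + (36*0**2)*87 = -166 + (36*0)*87 = -166 + 0*87 = -166 + 0 = -166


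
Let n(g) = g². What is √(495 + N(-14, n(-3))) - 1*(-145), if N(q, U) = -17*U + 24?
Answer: 145 + √366 ≈ 164.13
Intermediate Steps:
N(q, U) = 24 - 17*U
√(495 + N(-14, n(-3))) - 1*(-145) = √(495 + (24 - 17*(-3)²)) - 1*(-145) = √(495 + (24 - 17*9)) + 145 = √(495 + (24 - 153)) + 145 = √(495 - 129) + 145 = √366 + 145 = 145 + √366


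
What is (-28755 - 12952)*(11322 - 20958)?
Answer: 401888652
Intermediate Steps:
(-28755 - 12952)*(11322 - 20958) = -41707*(-9636) = 401888652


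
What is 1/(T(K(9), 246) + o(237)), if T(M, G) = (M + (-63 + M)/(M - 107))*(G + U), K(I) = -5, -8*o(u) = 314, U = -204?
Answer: -4/895 ≈ -0.0044693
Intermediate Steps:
o(u) = -157/4 (o(u) = -⅛*314 = -157/4)
T(M, G) = (-204 + G)*(M + (-63 + M)/(-107 + M)) (T(M, G) = (M + (-63 + M)/(M - 107))*(G - 204) = (M + (-63 + M)/(-107 + M))*(-204 + G) = (-204 + G)*(M + (-63 + M)/(-107 + M)))
1/(T(K(9), 246) + o(237)) = 1/((12852 - 204*(-5)² - 63*246 + 21624*(-5) + 246*(-5)² - 106*246*(-5))/(-107 - 5) - 157/4) = 1/((12852 - 204*25 - 15498 - 108120 + 246*25 + 130380)/(-112) - 157/4) = 1/(-(12852 - 5100 - 15498 - 108120 + 6150 + 130380)/112 - 157/4) = 1/(-1/112*20664 - 157/4) = 1/(-369/2 - 157/4) = 1/(-895/4) = -4/895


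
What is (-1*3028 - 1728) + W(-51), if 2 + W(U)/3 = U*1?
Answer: -4915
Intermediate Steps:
W(U) = -6 + 3*U (W(U) = -6 + 3*(U*1) = -6 + 3*U)
(-1*3028 - 1728) + W(-51) = (-1*3028 - 1728) + (-6 + 3*(-51)) = (-3028 - 1728) + (-6 - 153) = -4756 - 159 = -4915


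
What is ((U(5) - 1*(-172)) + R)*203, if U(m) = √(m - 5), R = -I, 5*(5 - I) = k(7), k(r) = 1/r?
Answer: 169534/5 ≈ 33907.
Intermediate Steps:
I = 174/35 (I = 5 - ⅕/7 = 5 - ⅕*⅐ = 5 - 1/35 = 174/35 ≈ 4.9714)
R = -174/35 (R = -1*174/35 = -174/35 ≈ -4.9714)
U(m) = √(-5 + m)
((U(5) - 1*(-172)) + R)*203 = ((√(-5 + 5) - 1*(-172)) - 174/35)*203 = ((√0 + 172) - 174/35)*203 = ((0 + 172) - 174/35)*203 = (172 - 174/35)*203 = (5846/35)*203 = 169534/5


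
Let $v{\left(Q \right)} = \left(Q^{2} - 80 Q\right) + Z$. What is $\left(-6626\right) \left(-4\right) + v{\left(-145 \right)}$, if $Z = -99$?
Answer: $59030$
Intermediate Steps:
$v{\left(Q \right)} = -99 + Q^{2} - 80 Q$ ($v{\left(Q \right)} = \left(Q^{2} - 80 Q\right) - 99 = -99 + Q^{2} - 80 Q$)
$\left(-6626\right) \left(-4\right) + v{\left(-145 \right)} = \left(-6626\right) \left(-4\right) - \left(-11501 - 21025\right) = 26504 + \left(-99 + 21025 + 11600\right) = 26504 + 32526 = 59030$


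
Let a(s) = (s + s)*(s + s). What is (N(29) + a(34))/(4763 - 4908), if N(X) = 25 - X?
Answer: -924/29 ≈ -31.862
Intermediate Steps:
a(s) = 4*s**2 (a(s) = (2*s)*(2*s) = 4*s**2)
(N(29) + a(34))/(4763 - 4908) = ((25 - 1*29) + 4*34**2)/(4763 - 4908) = ((25 - 29) + 4*1156)/(-145) = (-4 + 4624)*(-1/145) = 4620*(-1/145) = -924/29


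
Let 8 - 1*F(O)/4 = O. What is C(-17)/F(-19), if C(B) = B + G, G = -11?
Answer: -7/27 ≈ -0.25926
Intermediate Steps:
F(O) = 32 - 4*O
C(B) = -11 + B (C(B) = B - 11 = -11 + B)
C(-17)/F(-19) = (-11 - 17)/(32 - 4*(-19)) = -28/(32 + 76) = -28/108 = -28*1/108 = -7/27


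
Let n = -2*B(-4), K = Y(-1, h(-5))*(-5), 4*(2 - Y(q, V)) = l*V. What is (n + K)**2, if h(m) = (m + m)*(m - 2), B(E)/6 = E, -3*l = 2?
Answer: 3721/9 ≈ 413.44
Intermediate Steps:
l = -2/3 (l = -1/3*2 = -2/3 ≈ -0.66667)
B(E) = 6*E
h(m) = 2*m*(-2 + m) (h(m) = (2*m)*(-2 + m) = 2*m*(-2 + m))
Y(q, V) = 2 + V/6 (Y(q, V) = 2 - (-1)*V/6 = 2 + V/6)
K = -205/3 (K = (2 + (2*(-5)*(-2 - 5))/6)*(-5) = (2 + (2*(-5)*(-7))/6)*(-5) = (2 + (1/6)*70)*(-5) = (2 + 35/3)*(-5) = (41/3)*(-5) = -205/3 ≈ -68.333)
n = 48 (n = -12*(-4) = -2*(-24) = 48)
(n + K)**2 = (48 - 205/3)**2 = (-61/3)**2 = 3721/9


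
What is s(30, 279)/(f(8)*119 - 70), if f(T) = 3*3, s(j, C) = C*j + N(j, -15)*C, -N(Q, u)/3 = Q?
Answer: -16740/1001 ≈ -16.723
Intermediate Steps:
N(Q, u) = -3*Q
s(j, C) = -2*C*j (s(j, C) = C*j + (-3*j)*C = C*j - 3*C*j = -2*C*j)
f(T) = 9
s(30, 279)/(f(8)*119 - 70) = (-2*279*30)/(9*119 - 70) = -16740/(1071 - 70) = -16740/1001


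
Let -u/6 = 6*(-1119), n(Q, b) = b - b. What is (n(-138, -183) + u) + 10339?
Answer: 50623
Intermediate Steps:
n(Q, b) = 0
u = 40284 (u = -36*(-1119) = -6*(-6714) = 40284)
(n(-138, -183) + u) + 10339 = (0 + 40284) + 10339 = 40284 + 10339 = 50623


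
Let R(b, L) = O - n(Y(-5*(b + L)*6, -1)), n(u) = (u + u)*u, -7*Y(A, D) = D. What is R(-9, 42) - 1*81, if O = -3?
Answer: -4118/49 ≈ -84.041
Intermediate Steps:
Y(A, D) = -D/7
n(u) = 2*u² (n(u) = (2*u)*u = 2*u²)
R(b, L) = -149/49 (R(b, L) = -3 - 2*(-⅐*(-1))² = -3 - 2*(⅐)² = -3 - 2/49 = -149/49)
R(-9, 42) - 1*81 = -149/49 - 1*81 = -149/49 - 81 = -4118/49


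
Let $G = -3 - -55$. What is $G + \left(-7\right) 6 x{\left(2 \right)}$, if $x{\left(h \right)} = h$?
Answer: $-32$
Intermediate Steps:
$G = 52$ ($G = -3 + 55 = 52$)
$G + \left(-7\right) 6 x{\left(2 \right)} = 52 + \left(-7\right) 6 \cdot 2 = 52 - 84 = -32$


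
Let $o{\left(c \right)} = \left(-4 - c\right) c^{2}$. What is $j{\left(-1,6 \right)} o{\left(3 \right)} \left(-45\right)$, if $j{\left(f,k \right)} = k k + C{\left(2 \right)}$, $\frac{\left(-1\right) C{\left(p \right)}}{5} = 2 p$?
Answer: $45360$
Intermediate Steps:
$C{\left(p \right)} = - 10 p$ ($C{\left(p \right)} = - 5 \cdot 2 p = - 10 p$)
$j{\left(f,k \right)} = -20 + k^{2}$ ($j{\left(f,k \right)} = k k - 20 = k^{2} - 20 = -20 + k^{2}$)
$o{\left(c \right)} = c^{2} \left(-4 - c\right)$
$j{\left(-1,6 \right)} o{\left(3 \right)} \left(-45\right) = \left(-20 + 6^{2}\right) 3^{2} \left(-4 - 3\right) \left(-45\right) = \left(-20 + 36\right) 9 \left(-4 - 3\right) \left(-45\right) = 16 \cdot 9 \left(-7\right) \left(-45\right) = 16 \left(-63\right) \left(-45\right) = \left(-1008\right) \left(-45\right) = 45360$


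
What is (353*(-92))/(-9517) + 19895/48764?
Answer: 1773000379/464086988 ≈ 3.8204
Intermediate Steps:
(353*(-92))/(-9517) + 19895/48764 = -32476*(-1/9517) + 19895*(1/48764) = 32476/9517 + 19895/48764 = 1773000379/464086988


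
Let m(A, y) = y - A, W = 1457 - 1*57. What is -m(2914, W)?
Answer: 1514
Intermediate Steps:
W = 1400 (W = 1457 - 57 = 1400)
-m(2914, W) = -(1400 - 1*2914) = -(1400 - 2914) = -1*(-1514) = 1514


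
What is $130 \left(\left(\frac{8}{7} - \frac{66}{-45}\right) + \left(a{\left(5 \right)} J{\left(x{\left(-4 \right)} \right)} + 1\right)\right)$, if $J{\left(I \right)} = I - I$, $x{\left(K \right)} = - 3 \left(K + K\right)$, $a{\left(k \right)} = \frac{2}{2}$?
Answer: $\frac{9854}{21} \approx 469.24$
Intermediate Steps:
$a{\left(k \right)} = 1$ ($a{\left(k \right)} = 2 \cdot \frac{1}{2} = 1$)
$x{\left(K \right)} = - 6 K$ ($x{\left(K \right)} = - 3 \cdot 2 K = - 6 K$)
$J{\left(I \right)} = 0$
$130 \left(\left(\frac{8}{7} - \frac{66}{-45}\right) + \left(a{\left(5 \right)} J{\left(x{\left(-4 \right)} \right)} + 1\right)\right) = 130 \left(\left(\frac{8}{7} - \frac{66}{-45}\right) + \left(1 \cdot 0 + 1\right)\right) = 130 \left(\left(8 \cdot \frac{1}{7} - - \frac{22}{15}\right) + \left(0 + 1\right)\right) = 130 \left(\left(\frac{8}{7} + \frac{22}{15}\right) + 1\right) = 130 \left(\frac{274}{105} + 1\right) = 130 \cdot \frac{379}{105} = \frac{9854}{21}$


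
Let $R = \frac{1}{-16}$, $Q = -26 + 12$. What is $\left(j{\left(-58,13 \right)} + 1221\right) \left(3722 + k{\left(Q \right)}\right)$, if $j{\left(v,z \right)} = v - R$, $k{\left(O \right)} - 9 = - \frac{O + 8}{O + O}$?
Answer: $\frac{971966679}{224} \approx 4.3391 \cdot 10^{6}$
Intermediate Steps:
$Q = -14$
$R = - \frac{1}{16} \approx -0.0625$
$k{\left(O \right)} = 9 - \frac{8 + O}{2 O}$ ($k{\left(O \right)} = 9 - \frac{O + 8}{O + O} = 9 - \frac{8 + O}{2 O}$)
$j{\left(v,z \right)} = \frac{1}{16} + v$ ($j{\left(v,z \right)} = v - - \frac{1}{16} = v + \frac{1}{16} = \frac{1}{16} + v$)
$\left(j{\left(-58,13 \right)} + 1221\right) \left(3722 + k{\left(Q \right)}\right) = \left(\left(\frac{1}{16} - 58\right) + 1221\right) \left(3722 + \left(\frac{17}{2} - \frac{4}{-14}\right)\right) = \left(- \frac{927}{16} + 1221\right) \left(3722 + \left(\frac{17}{2} - - \frac{2}{7}\right)\right) = \frac{18609 \left(3722 + \left(\frac{17}{2} + \frac{2}{7}\right)\right)}{16} = \frac{18609 \left(3722 + \frac{123}{14}\right)}{16} = \frac{18609}{16} \cdot \frac{52231}{14} = \frac{971966679}{224}$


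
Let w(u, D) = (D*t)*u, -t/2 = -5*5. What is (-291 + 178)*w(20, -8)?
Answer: 904000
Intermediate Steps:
t = 50 (t = -(-10)*5 = -2*(-25) = 50)
w(u, D) = 50*D*u (w(u, D) = (D*50)*u = (50*D)*u = 50*D*u)
(-291 + 178)*w(20, -8) = (-291 + 178)*(50*(-8)*20) = -113*(-8000) = 904000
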